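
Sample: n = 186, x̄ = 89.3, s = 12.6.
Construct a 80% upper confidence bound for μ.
μ ≤ 90.08

Upper bound (one-sided):
t* = 0.844 (one-sided for 80%)
Upper bound = x̄ + t* · s/√n = 89.3 + 0.844 · 12.6/√186 = 90.08

We are 80% confident that μ ≤ 90.08.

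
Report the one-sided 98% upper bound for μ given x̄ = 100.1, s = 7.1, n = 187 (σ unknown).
μ ≤ 101.17

Upper bound (one-sided):
t* = 2.068 (one-sided for 98%)
Upper bound = x̄ + t* · s/√n = 100.1 + 2.068 · 7.1/√187 = 101.17

We are 98% confident that μ ≤ 101.17.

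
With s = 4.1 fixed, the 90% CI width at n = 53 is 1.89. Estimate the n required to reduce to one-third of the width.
n ≈ 477

CI width ∝ 1/√n
To reduce width by factor 3, need √n to grow by 3 → need 3² = 9 times as many samples.

Current: n = 53, width = 1.89
New: n = 477, width ≈ 0.62

Width reduced by factor of 1.89/0.62 = 3.05.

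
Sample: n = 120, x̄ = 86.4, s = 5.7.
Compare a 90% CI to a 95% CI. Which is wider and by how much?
95% CI is wider by 0.33

df = 119
90% CI: t* = 1.658, (85.54, 87.26), width = 2 · t* · s/√n = 1.73
95% CI: t* = 1.980, (85.37, 87.43), width = 2 · t* · s/√n = 2.06

The 95% CI is wider by 2.06 - 1.73 = 0.33.
Higher confidence requires a wider interval.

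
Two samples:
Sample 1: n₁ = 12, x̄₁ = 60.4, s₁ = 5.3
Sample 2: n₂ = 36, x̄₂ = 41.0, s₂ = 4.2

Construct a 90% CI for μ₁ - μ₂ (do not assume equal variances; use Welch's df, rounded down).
(16.45, 22.35)

Difference: x̄₁ - x̄₂ = 19.40
SE = √(s₁²/n₁ + s₂²/n₂) = √(5.3²/12 + 4.2²/36) = 1.6825
df = 15.87 → 15 (Welch–Satterthwaite, rounded down)
t* = 1.753

CI: 19.40 ± 1.753 · 1.6825 = 19.40 ± 2.95 = (16.45, 22.35)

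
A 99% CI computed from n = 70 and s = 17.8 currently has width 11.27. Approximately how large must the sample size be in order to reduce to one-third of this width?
n ≈ 630

CI width ∝ 1/√n
To reduce width by factor 3, need √n to grow by 3 → need 3² = 9 times as many samples.

Current: n = 70, width = 11.27
New: n = 630, width ≈ 3.66

Width reduced by factor of 11.27/3.66 = 3.08.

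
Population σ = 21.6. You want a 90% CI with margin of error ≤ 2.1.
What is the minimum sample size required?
n ≥ 287

For margin E ≤ 2.1:
n ≥ (z* · σ / E)²
n ≥ (1.645 · 21.6 / 2.1)²
n ≥ 286.29

Minimum n = 287 (rounding up)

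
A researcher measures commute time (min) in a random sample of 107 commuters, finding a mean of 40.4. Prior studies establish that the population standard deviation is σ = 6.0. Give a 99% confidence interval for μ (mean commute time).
(38.91, 41.89)

z-interval (σ known):
z* = 2.576 for 99% confidence

Margin of error = z* · σ/√n = 2.576 · 6.0/√107 = 1.49

CI: (40.4 - 1.49, 40.4 + 1.49) = (38.91, 41.89)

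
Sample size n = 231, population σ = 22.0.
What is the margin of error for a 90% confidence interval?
Margin of error = 2.38

Margin of error = z* · σ/√n
= 1.645 · 22.0/√231
= 1.645 · 22.0/15.1987
= 2.38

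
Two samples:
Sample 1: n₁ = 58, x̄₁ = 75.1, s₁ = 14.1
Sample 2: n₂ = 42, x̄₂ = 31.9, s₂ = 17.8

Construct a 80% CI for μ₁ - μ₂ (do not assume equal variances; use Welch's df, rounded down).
(38.92, 47.48)

Difference: x̄₁ - x̄₂ = 43.20
SE = √(s₁²/n₁ + s₂²/n₂) = √(14.1²/58 + 17.8²/42) = 3.3123
df = 75.51 → 75 (Welch–Satterthwaite, rounded down)
t* = 1.293

CI: 43.20 ± 1.293 · 3.3123 = 43.20 ± 4.28 = (38.92, 47.48)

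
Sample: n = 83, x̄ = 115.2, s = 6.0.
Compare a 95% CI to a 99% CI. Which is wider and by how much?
99% CI is wider by 0.85

df = 82
95% CI: t* = 1.989, (113.89, 116.51), width = 2 · t* · s/√n = 2.62
99% CI: t* = 2.637, (113.46, 116.94), width = 2 · t* · s/√n = 3.47

The 99% CI is wider by 3.47 - 2.62 = 0.85.
Higher confidence requires a wider interval.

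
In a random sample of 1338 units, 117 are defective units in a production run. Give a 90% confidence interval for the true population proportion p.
(0.075, 0.100)

Proportion CI:
p̂ = 117/1338 = 0.08744
SE = √(p̂(1-p̂)/n) = √(0.08744 · 0.91256 / 1338) = 0.00772

z* = 1.645
Margin = z* · SE = 1.645 · 0.00772 = 0.0127

CI: 0.08744 ± 0.0127 = (0.075, 0.100)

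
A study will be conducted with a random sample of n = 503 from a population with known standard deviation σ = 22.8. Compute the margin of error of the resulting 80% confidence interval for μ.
Margin of error = 1.30

Margin of error = z* · σ/√n
= 1.282 · 22.8/√503
= 1.282 · 22.8/22.4277
= 1.30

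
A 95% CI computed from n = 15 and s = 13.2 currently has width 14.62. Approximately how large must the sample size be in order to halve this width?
n ≈ 60

CI width ∝ 1/√n
To reduce width by factor 2, need √n to grow by 2 → need 2² = 4 times as many samples.

Current: n = 15, width = 14.62
New: n = 60, width ≈ 6.82

Width reduced by factor of 14.62/6.82 = 2.14.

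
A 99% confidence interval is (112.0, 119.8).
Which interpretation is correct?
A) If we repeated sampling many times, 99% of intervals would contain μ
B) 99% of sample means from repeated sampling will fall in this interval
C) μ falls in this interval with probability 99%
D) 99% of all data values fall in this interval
A

A) Correct — this is the frequentist long-run coverage interpretation.
B) Wrong — coverage applies to intervals containing μ, not to future x̄ values.
C) Wrong — μ is fixed; the randomness lives in the interval, not in μ.
D) Wrong — a CI is about the parameter μ, not individual data values.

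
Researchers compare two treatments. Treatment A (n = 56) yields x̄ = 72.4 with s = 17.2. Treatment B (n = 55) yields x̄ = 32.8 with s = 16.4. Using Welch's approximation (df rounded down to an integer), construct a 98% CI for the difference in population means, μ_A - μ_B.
(32.07, 47.13)

Difference: x̄₁ - x̄₂ = 39.60
SE = √(s₁²/n₁ + s₂²/n₂) = √(17.2²/56 + 16.4²/55) = 3.1895
df = 108.91 → 108 (Welch–Satterthwaite, rounded down)
t* = 2.361

CI: 39.60 ± 2.361 · 3.1895 = 39.60 ± 7.53 = (32.07, 47.13)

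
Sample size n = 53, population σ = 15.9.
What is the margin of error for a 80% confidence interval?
Margin of error = 2.80

Margin of error = z* · σ/√n
= 1.282 · 15.9/√53
= 1.282 · 15.9/7.2801
= 2.80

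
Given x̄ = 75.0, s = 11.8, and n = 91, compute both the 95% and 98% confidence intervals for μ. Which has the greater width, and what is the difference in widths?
98% CI is wider by 0.94

df = 90
95% CI: t* = 1.987, (72.54, 77.46), width = 2 · t* · s/√n = 4.92
98% CI: t* = 2.368, (72.07, 77.93), width = 2 · t* · s/√n = 5.86

The 98% CI is wider by 5.86 - 4.92 = 0.94.
Higher confidence requires a wider interval.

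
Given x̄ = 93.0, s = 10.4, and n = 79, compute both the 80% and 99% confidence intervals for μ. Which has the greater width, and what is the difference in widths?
99% CI is wider by 3.16

df = 78
80% CI: t* = 1.292, (91.49, 94.51), width = 2 · t* · s/√n = 3.02
99% CI: t* = 2.640, (89.91, 96.09), width = 2 · t* · s/√n = 6.18

The 99% CI is wider by 6.18 - 3.02 = 3.16.
Higher confidence requires a wider interval.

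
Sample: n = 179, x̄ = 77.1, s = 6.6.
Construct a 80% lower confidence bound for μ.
μ ≥ 76.68

Lower bound (one-sided):
t* = 0.844 (one-sided for 80%)
Lower bound = x̄ - t* · s/√n = 77.1 - 0.844 · 6.6/√179 = 76.68

We are 80% confident that μ ≥ 76.68.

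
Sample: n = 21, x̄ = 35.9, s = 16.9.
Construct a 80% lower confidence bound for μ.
μ ≥ 32.73

Lower bound (one-sided):
t* = 0.860 (one-sided for 80%)
Lower bound = x̄ - t* · s/√n = 35.9 - 0.860 · 16.9/√21 = 32.73

We are 80% confident that μ ≥ 32.73.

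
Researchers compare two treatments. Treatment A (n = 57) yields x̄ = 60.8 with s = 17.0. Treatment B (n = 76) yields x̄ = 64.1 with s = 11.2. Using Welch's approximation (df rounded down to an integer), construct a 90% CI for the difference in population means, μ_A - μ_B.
(-7.61, 1.01)

Difference: x̄₁ - x̄₂ = -3.30
SE = √(s₁²/n₁ + s₂²/n₂) = √(17.0²/57 + 11.2²/76) = 2.5924
df = 91.18 → 91 (Welch–Satterthwaite, rounded down)
t* = 1.662

CI: -3.30 ± 1.662 · 2.5924 = -3.30 ± 4.31 = (-7.61, 1.01)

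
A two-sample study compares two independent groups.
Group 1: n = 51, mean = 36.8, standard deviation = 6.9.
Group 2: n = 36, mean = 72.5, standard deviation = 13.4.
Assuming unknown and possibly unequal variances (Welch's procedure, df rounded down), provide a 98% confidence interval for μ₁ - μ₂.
(-41.56, -29.84)

Difference: x̄₁ - x̄₂ = -35.70
SE = √(s₁²/n₁ + s₂²/n₂) = √(6.9²/51 + 13.4²/36) = 2.4334
df = 48.15 → 48 (Welch–Satterthwaite, rounded down)
t* = 2.407

CI: -35.70 ± 2.407 · 2.4334 = -35.70 ± 5.86 = (-41.56, -29.84)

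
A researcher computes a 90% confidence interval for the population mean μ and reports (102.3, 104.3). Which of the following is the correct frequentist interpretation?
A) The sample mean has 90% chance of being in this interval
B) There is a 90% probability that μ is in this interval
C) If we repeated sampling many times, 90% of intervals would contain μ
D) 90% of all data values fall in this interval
C

A) Wrong — x̄ is observed and sits in the interval by construction.
B) Wrong — μ is fixed; the randomness lives in the interval, not in μ.
C) Correct — this is the frequentist long-run coverage interpretation.
D) Wrong — a CI is about the parameter μ, not individual data values.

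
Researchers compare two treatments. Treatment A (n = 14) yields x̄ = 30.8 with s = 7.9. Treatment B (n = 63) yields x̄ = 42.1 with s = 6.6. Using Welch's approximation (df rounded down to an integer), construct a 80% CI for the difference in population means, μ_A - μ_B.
(-14.32, -8.28)

Difference: x̄₁ - x̄₂ = -11.30
SE = √(s₁²/n₁ + s₂²/n₂) = √(7.9²/14 + 6.6²/63) = 2.2692
df = 17.26 → 17 (Welch–Satterthwaite, rounded down)
t* = 1.333

CI: -11.30 ± 1.333 · 2.2692 = -11.30 ± 3.02 = (-14.32, -8.28)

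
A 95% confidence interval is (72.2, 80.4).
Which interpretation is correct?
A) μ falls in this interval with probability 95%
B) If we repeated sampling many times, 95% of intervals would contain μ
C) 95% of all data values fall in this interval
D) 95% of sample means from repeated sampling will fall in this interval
B

A) Wrong — μ is fixed; the randomness lives in the interval, not in μ.
B) Correct — this is the frequentist long-run coverage interpretation.
C) Wrong — a CI is about the parameter μ, not individual data values.
D) Wrong — coverage applies to intervals containing μ, not to future x̄ values.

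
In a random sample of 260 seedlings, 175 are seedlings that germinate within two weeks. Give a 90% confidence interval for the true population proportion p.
(0.625, 0.721)

Proportion CI:
p̂ = 175/260 = 0.67308
SE = √(p̂(1-p̂)/n) = √(0.67308 · 0.32692 / 260) = 0.02909

z* = 1.645
Margin = z* · SE = 1.645 · 0.02909 = 0.0479

CI: 0.67308 ± 0.0479 = (0.625, 0.721)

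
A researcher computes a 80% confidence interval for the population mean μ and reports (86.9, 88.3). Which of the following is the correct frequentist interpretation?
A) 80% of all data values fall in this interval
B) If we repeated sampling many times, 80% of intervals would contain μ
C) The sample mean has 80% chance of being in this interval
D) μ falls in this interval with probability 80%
B

A) Wrong — a CI is about the parameter μ, not individual data values.
B) Correct — this is the frequentist long-run coverage interpretation.
C) Wrong — x̄ is observed and sits in the interval by construction.
D) Wrong — μ is fixed; the randomness lives in the interval, not in μ.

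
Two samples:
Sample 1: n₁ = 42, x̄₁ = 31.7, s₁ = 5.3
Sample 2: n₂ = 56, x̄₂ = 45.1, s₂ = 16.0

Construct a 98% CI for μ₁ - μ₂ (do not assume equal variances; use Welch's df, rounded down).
(-18.85, -7.95)

Difference: x̄₁ - x̄₂ = -13.40
SE = √(s₁²/n₁ + s₂²/n₂) = √(5.3²/42 + 16.0²/56) = 2.2892
df = 70.25 → 70 (Welch–Satterthwaite, rounded down)
t* = 2.381

CI: -13.40 ± 2.381 · 2.2892 = -13.40 ± 5.45 = (-18.85, -7.95)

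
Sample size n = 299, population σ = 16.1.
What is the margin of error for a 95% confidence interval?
Margin of error = 1.82

Margin of error = z* · σ/√n
= 1.960 · 16.1/√299
= 1.960 · 16.1/17.2916
= 1.82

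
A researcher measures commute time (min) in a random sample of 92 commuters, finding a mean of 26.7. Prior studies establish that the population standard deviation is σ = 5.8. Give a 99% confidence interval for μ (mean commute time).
(25.14, 28.26)

z-interval (σ known):
z* = 2.576 for 99% confidence

Margin of error = z* · σ/√n = 2.576 · 5.8/√92 = 1.56

CI: (26.7 - 1.56, 26.7 + 1.56) = (25.14, 28.26)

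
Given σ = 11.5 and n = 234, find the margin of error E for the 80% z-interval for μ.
Margin of error = 0.96

Margin of error = z* · σ/√n
= 1.282 · 11.5/√234
= 1.282 · 11.5/15.2971
= 0.96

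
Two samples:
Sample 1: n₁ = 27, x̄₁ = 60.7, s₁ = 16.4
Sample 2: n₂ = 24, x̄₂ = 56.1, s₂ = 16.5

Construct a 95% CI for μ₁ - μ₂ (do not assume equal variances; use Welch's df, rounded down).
(-4.68, 13.88)

Difference: x̄₁ - x̄₂ = 4.60
SE = √(s₁²/n₁ + s₂²/n₂) = √(16.4²/27 + 16.5²/24) = 4.6158
df = 48.23 → 48 (Welch–Satterthwaite, rounded down)
t* = 2.011

CI: 4.60 ± 2.011 · 4.6158 = 4.60 ± 9.28 = (-4.68, 13.88)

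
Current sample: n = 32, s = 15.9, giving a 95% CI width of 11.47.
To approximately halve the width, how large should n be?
n ≈ 128

CI width ∝ 1/√n
To reduce width by factor 2, need √n to grow by 2 → need 2² = 4 times as many samples.

Current: n = 32, width = 11.47
New: n = 128, width ≈ 5.56

Width reduced by factor of 11.47/5.56 = 2.06.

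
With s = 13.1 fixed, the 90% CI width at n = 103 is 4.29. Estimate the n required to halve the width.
n ≈ 412

CI width ∝ 1/√n
To reduce width by factor 2, need √n to grow by 2 → need 2² = 4 times as many samples.

Current: n = 103, width = 4.29
New: n = 412, width ≈ 2.13

Width reduced by factor of 4.29/2.13 = 2.01.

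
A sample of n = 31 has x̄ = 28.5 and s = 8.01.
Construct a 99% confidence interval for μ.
(24.54, 32.46)

t-interval (σ unknown):
df = n - 1 = 30
t* = 2.750 for 99% confidence

Margin of error = t* · s/√n = 2.750 · 8.01/√31 = 3.96

CI: (24.54, 32.46)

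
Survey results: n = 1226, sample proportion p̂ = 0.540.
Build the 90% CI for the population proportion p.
(0.517, 0.563)

Proportion CI:
SE = √(p̂(1-p̂)/n) = √(0.540 · 0.460 / 1226) = 0.01423

z* = 1.645
Margin = z* · SE = 1.645 · 0.01423 = 0.0234

CI: 0.540 ± 0.0234 = (0.517, 0.563)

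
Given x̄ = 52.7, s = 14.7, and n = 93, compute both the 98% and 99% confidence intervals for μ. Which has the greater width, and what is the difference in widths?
99% CI is wider by 0.80

df = 92
98% CI: t* = 2.368, (49.09, 56.31), width = 2 · t* · s/√n = 7.22
99% CI: t* = 2.630, (48.69, 56.71), width = 2 · t* · s/√n = 8.02

The 99% CI is wider by 8.02 - 7.22 = 0.80.
Higher confidence requires a wider interval.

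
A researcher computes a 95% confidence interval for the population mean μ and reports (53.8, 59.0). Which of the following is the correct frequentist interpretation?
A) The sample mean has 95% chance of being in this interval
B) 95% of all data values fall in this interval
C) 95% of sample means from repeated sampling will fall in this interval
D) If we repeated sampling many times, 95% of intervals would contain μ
D

A) Wrong — x̄ is observed and sits in the interval by construction.
B) Wrong — a CI is about the parameter μ, not individual data values.
C) Wrong — coverage applies to intervals containing μ, not to future x̄ values.
D) Correct — this is the frequentist long-run coverage interpretation.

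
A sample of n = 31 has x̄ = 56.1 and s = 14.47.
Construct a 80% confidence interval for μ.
(52.70, 59.50)

t-interval (σ unknown):
df = n - 1 = 30
t* = 1.310 for 80% confidence

Margin of error = t* · s/√n = 1.310 · 14.47/√31 = 3.40

CI: (52.70, 59.50)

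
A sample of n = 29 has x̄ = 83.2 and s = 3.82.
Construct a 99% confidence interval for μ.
(81.24, 85.16)

t-interval (σ unknown):
df = n - 1 = 28
t* = 2.763 for 99% confidence

Margin of error = t* · s/√n = 2.763 · 3.82/√29 = 1.96

CI: (81.24, 85.16)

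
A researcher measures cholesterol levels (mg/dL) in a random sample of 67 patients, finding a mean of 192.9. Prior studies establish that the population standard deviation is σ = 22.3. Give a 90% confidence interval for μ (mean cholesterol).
(188.42, 197.38)

z-interval (σ known):
z* = 1.645 for 90% confidence

Margin of error = z* · σ/√n = 1.645 · 22.3/√67 = 4.48

CI: (192.9 - 4.48, 192.9 + 4.48) = (188.42, 197.38)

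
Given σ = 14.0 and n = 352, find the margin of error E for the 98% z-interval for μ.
Margin of error = 1.74

Margin of error = z* · σ/√n
= 2.326 · 14.0/√352
= 2.326 · 14.0/18.7617
= 1.74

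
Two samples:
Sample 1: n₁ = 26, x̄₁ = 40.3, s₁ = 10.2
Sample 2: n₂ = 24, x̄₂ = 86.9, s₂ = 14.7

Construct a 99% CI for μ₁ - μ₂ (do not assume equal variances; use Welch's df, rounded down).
(-56.35, -36.85)

Difference: x̄₁ - x̄₂ = -46.60
SE = √(s₁²/n₁ + s₂²/n₂) = √(10.2²/26 + 14.7²/24) = 3.6063
df = 40.61 → 40 (Welch–Satterthwaite, rounded down)
t* = 2.704

CI: -46.60 ± 2.704 · 3.6063 = -46.60 ± 9.75 = (-56.35, -36.85)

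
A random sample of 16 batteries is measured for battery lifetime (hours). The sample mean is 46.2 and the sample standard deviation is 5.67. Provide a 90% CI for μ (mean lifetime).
(43.72, 48.68)

t-interval (σ unknown):
df = n - 1 = 15
t* = 1.753 for 90% confidence

Margin of error = t* · s/√n = 1.753 · 5.67/√16 = 2.48

CI: (43.72, 48.68)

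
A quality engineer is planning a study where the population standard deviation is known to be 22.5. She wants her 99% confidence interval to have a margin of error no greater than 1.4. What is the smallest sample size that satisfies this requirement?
n ≥ 1714

For margin E ≤ 1.4:
n ≥ (z* · σ / E)²
n ≥ (2.576 · 22.5 / 1.4)²
n ≥ 1713.96

Minimum n = 1714 (rounding up)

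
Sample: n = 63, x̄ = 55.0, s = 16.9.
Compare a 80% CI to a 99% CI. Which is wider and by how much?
99% CI is wider by 5.80

df = 62
80% CI: t* = 1.295, (52.24, 57.76), width = 2 · t* · s/√n = 5.51
99% CI: t* = 2.657, (49.34, 60.66), width = 2 · t* · s/√n = 11.31

The 99% CI is wider by 11.31 - 5.51 = 5.80.
Higher confidence requires a wider interval.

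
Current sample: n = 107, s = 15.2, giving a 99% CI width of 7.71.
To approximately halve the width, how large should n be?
n ≈ 428

CI width ∝ 1/√n
To reduce width by factor 2, need √n to grow by 2 → need 2² = 4 times as many samples.

Current: n = 107, width = 7.71
New: n = 428, width ≈ 3.80

Width reduced by factor of 7.71/3.80 = 2.03.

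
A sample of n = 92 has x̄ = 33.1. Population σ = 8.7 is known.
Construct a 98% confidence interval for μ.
(30.99, 35.21)

z-interval (σ known):
z* = 2.326 for 98% confidence

Margin of error = z* · σ/√n = 2.326 · 8.7/√92 = 2.11

CI: (33.1 - 2.11, 33.1 + 2.11) = (30.99, 35.21)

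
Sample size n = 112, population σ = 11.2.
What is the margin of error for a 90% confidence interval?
Margin of error = 1.74

Margin of error = z* · σ/√n
= 1.645 · 11.2/√112
= 1.645 · 11.2/10.5830
= 1.74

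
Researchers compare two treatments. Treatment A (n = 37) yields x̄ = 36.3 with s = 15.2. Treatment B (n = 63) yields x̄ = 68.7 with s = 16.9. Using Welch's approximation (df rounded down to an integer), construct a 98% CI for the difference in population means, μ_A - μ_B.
(-40.19, -24.61)

Difference: x̄₁ - x̄₂ = -32.40
SE = √(s₁²/n₁ + s₂²/n₂) = √(15.2²/37 + 16.9²/63) = 3.2830
df = 82.12 → 82 (Welch–Satterthwaite, rounded down)
t* = 2.373

CI: -32.40 ± 2.373 · 3.2830 = -32.40 ± 7.79 = (-40.19, -24.61)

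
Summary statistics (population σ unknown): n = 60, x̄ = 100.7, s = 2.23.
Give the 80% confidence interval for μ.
(100.33, 101.07)

t-interval (σ unknown):
df = n - 1 = 59
t* = 1.296 for 80% confidence

Margin of error = t* · s/√n = 1.296 · 2.23/√60 = 0.37

CI: (100.33, 101.07)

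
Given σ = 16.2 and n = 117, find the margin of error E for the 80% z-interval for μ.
Margin of error = 1.92

Margin of error = z* · σ/√n
= 1.282 · 16.2/√117
= 1.282 · 16.2/10.8167
= 1.92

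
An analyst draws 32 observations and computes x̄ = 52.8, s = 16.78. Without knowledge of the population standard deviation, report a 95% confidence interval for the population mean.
(46.75, 58.85)

t-interval (σ unknown):
df = n - 1 = 31
t* = 2.040 for 95% confidence

Margin of error = t* · s/√n = 2.040 · 16.78/√32 = 6.05

CI: (46.75, 58.85)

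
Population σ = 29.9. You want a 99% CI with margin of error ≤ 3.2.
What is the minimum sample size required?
n ≥ 580

For margin E ≤ 3.2:
n ≥ (z* · σ / E)²
n ≥ (2.576 · 29.9 / 3.2)²
n ≥ 579.34

Minimum n = 580 (rounding up)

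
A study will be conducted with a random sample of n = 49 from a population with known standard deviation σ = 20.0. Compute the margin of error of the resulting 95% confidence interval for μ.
Margin of error = 5.60

Margin of error = z* · σ/√n
= 1.960 · 20.0/√49
= 1.960 · 20.0/7.0000
= 5.60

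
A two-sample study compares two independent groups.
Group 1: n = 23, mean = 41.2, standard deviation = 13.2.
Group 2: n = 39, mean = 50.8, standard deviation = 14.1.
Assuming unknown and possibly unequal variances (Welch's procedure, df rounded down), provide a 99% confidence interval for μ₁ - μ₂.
(-19.15, -0.05)

Difference: x̄₁ - x̄₂ = -9.60
SE = √(s₁²/n₁ + s₂²/n₂) = √(13.2²/23 + 14.1²/39) = 3.5600
df = 48.78 → 48 (Welch–Satterthwaite, rounded down)
t* = 2.682

CI: -9.60 ± 2.682 · 3.5600 = -9.60 ± 9.55 = (-19.15, -0.05)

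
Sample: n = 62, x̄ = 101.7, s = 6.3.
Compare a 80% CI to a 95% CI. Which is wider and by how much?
95% CI is wider by 1.13

df = 61
80% CI: t* = 1.296, (100.66, 102.74), width = 2 · t* · s/√n = 2.07
95% CI: t* = 2.000, (100.10, 103.30), width = 2 · t* · s/√n = 3.20

The 95% CI is wider by 3.20 - 2.07 = 1.13.
Higher confidence requires a wider interval.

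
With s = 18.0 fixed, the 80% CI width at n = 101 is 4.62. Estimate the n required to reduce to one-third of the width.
n ≈ 909

CI width ∝ 1/√n
To reduce width by factor 3, need √n to grow by 3 → need 3² = 9 times as many samples.

Current: n = 101, width = 4.62
New: n = 909, width ≈ 1.53

Width reduced by factor of 4.62/1.53 = 3.02.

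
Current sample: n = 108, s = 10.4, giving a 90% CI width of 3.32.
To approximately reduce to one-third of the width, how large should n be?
n ≈ 972

CI width ∝ 1/√n
To reduce width by factor 3, need √n to grow by 3 → need 3² = 9 times as many samples.

Current: n = 108, width = 3.32
New: n = 972, width ≈ 1.10

Width reduced by factor of 3.32/1.10 = 3.02.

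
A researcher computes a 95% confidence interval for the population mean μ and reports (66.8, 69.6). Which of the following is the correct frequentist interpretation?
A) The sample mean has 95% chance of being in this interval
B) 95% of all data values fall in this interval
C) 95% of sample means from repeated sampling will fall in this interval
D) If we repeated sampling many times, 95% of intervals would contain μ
D

A) Wrong — x̄ is observed and sits in the interval by construction.
B) Wrong — a CI is about the parameter μ, not individual data values.
C) Wrong — coverage applies to intervals containing μ, not to future x̄ values.
D) Correct — this is the frequentist long-run coverage interpretation.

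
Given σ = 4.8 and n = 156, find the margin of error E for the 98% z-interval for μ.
Margin of error = 0.89

Margin of error = z* · σ/√n
= 2.326 · 4.8/√156
= 2.326 · 4.8/12.4900
= 0.89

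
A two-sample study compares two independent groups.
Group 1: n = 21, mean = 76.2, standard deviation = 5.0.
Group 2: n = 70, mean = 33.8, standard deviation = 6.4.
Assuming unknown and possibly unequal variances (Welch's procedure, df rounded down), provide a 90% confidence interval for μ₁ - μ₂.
(40.16, 44.64)

Difference: x̄₁ - x̄₂ = 42.40
SE = √(s₁²/n₁ + s₂²/n₂) = √(5.0²/21 + 6.4²/70) = 1.3325
df = 41.58 → 41 (Welch–Satterthwaite, rounded down)
t* = 1.683

CI: 42.40 ± 1.683 · 1.3325 = 42.40 ± 2.24 = (40.16, 44.64)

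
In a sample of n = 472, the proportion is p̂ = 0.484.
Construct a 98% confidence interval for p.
(0.430, 0.538)

Proportion CI:
SE = √(p̂(1-p̂)/n) = √(0.484 · 0.516 / 472) = 0.02300

z* = 2.326
Margin = z* · SE = 2.326 · 0.02300 = 0.0535

CI: 0.484 ± 0.0535 = (0.430, 0.538)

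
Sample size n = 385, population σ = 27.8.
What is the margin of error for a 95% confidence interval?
Margin of error = 2.78

Margin of error = z* · σ/√n
= 1.960 · 27.8/√385
= 1.960 · 27.8/19.6214
= 2.78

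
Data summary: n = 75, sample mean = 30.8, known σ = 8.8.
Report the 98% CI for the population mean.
(28.44, 33.16)

z-interval (σ known):
z* = 2.326 for 98% confidence

Margin of error = z* · σ/√n = 2.326 · 8.8/√75 = 2.36

CI: (30.8 - 2.36, 30.8 + 2.36) = (28.44, 33.16)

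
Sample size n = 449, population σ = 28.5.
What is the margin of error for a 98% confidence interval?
Margin of error = 3.13

Margin of error = z* · σ/√n
= 2.326 · 28.5/√449
= 2.326 · 28.5/21.1896
= 3.13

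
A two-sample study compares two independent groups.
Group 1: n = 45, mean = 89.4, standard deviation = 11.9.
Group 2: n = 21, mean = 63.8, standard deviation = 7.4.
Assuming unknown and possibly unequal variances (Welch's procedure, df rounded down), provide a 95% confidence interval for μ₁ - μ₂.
(20.80, 30.40)

Difference: x̄₁ - x̄₂ = 25.60
SE = √(s₁²/n₁ + s₂²/n₂) = √(11.9²/45 + 7.4²/21) = 2.3989
df = 58.60 → 58 (Welch–Satterthwaite, rounded down)
t* = 2.002

CI: 25.60 ± 2.002 · 2.3989 = 25.60 ± 4.80 = (20.80, 30.40)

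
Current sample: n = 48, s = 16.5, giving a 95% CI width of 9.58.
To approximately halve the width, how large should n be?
n ≈ 192

CI width ∝ 1/√n
To reduce width by factor 2, need √n to grow by 2 → need 2² = 4 times as many samples.

Current: n = 48, width = 9.58
New: n = 192, width ≈ 4.70

Width reduced by factor of 9.58/4.70 = 2.04.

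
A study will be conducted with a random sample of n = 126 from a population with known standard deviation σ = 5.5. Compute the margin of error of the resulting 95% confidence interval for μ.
Margin of error = 0.96

Margin of error = z* · σ/√n
= 1.960 · 5.5/√126
= 1.960 · 5.5/11.2250
= 0.96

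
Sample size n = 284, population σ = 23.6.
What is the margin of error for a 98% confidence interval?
Margin of error = 3.26

Margin of error = z* · σ/√n
= 2.326 · 23.6/√284
= 2.326 · 23.6/16.8523
= 3.26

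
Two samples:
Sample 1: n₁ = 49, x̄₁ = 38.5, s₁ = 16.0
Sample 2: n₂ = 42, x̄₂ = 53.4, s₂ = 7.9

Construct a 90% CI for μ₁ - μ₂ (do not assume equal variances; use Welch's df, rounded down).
(-19.22, -10.58)

Difference: x̄₁ - x̄₂ = -14.90
SE = √(s₁²/n₁ + s₂²/n₂) = √(16.0²/49 + 7.9²/42) = 2.5905
df = 72.34 → 72 (Welch–Satterthwaite, rounded down)
t* = 1.666

CI: -14.90 ± 1.666 · 2.5905 = -14.90 ± 4.32 = (-19.22, -10.58)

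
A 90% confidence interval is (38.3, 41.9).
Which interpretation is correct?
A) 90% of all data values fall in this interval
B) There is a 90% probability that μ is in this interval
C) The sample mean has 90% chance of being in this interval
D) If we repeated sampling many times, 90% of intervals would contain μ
D

A) Wrong — a CI is about the parameter μ, not individual data values.
B) Wrong — μ is fixed; the randomness lives in the interval, not in μ.
C) Wrong — x̄ is observed and sits in the interval by construction.
D) Correct — this is the frequentist long-run coverage interpretation.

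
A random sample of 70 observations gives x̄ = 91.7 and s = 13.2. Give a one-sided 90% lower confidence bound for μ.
μ ≥ 89.66

Lower bound (one-sided):
t* = 1.294 (one-sided for 90%)
Lower bound = x̄ - t* · s/√n = 91.7 - 1.294 · 13.2/√70 = 89.66

We are 90% confident that μ ≥ 89.66.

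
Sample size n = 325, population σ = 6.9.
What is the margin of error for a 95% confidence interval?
Margin of error = 0.75

Margin of error = z* · σ/√n
= 1.960 · 6.9/√325
= 1.960 · 6.9/18.0278
= 0.75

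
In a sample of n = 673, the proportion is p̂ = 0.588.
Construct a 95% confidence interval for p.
(0.551, 0.625)

Proportion CI:
SE = √(p̂(1-p̂)/n) = √(0.588 · 0.412 / 673) = 0.01897

z* = 1.960
Margin = z* · SE = 1.960 · 0.01897 = 0.0372

CI: 0.588 ± 0.0372 = (0.551, 0.625)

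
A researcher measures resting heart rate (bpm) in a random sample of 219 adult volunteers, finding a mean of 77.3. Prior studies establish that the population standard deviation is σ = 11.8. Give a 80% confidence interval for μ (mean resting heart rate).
(76.28, 78.32)

z-interval (σ known):
z* = 1.282 for 80% confidence

Margin of error = z* · σ/√n = 1.282 · 11.8/√219 = 1.02

CI: (77.3 - 1.02, 77.3 + 1.02) = (76.28, 78.32)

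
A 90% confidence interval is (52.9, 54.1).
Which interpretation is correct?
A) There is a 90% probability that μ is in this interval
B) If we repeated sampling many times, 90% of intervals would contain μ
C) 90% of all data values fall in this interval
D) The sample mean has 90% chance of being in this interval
B

A) Wrong — μ is fixed; the randomness lives in the interval, not in μ.
B) Correct — this is the frequentist long-run coverage interpretation.
C) Wrong — a CI is about the parameter μ, not individual data values.
D) Wrong — x̄ is observed and sits in the interval by construction.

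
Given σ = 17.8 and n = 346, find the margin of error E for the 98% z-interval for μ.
Margin of error = 2.23

Margin of error = z* · σ/√n
= 2.326 · 17.8/√346
= 2.326 · 17.8/18.6011
= 2.23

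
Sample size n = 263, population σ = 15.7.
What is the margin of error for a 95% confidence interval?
Margin of error = 1.90

Margin of error = z* · σ/√n
= 1.960 · 15.7/√263
= 1.960 · 15.7/16.2173
= 1.90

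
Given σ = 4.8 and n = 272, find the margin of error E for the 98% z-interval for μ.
Margin of error = 0.68

Margin of error = z* · σ/√n
= 2.326 · 4.8/√272
= 2.326 · 4.8/16.4924
= 0.68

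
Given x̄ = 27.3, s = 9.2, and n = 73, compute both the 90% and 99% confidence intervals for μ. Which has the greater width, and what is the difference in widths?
99% CI is wider by 2.11

df = 72
90% CI: t* = 1.666, (25.51, 29.09), width = 2 · t* · s/√n = 3.59
99% CI: t* = 2.646, (24.45, 30.15), width = 2 · t* · s/√n = 5.70

The 99% CI is wider by 5.70 - 3.59 = 2.11.
Higher confidence requires a wider interval.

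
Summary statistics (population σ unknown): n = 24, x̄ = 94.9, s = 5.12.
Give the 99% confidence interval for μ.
(91.97, 97.83)

t-interval (σ unknown):
df = n - 1 = 23
t* = 2.807 for 99% confidence

Margin of error = t* · s/√n = 2.807 · 5.12/√24 = 2.93

CI: (91.97, 97.83)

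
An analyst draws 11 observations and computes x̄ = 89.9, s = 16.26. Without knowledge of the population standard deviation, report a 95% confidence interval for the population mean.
(78.98, 100.82)

t-interval (σ unknown):
df = n - 1 = 10
t* = 2.228 for 95% confidence

Margin of error = t* · s/√n = 2.228 · 16.26/√11 = 10.92

CI: (78.98, 100.82)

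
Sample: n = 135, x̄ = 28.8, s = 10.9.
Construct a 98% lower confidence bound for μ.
μ ≥ 26.85

Lower bound (one-sided):
t* = 2.074 (one-sided for 98%)
Lower bound = x̄ - t* · s/√n = 28.8 - 2.074 · 10.9/√135 = 26.85

We are 98% confident that μ ≥ 26.85.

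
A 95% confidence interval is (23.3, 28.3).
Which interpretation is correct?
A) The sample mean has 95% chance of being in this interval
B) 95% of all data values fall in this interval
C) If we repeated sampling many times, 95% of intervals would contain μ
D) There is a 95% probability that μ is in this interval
C

A) Wrong — x̄ is observed and sits in the interval by construction.
B) Wrong — a CI is about the parameter μ, not individual data values.
C) Correct — this is the frequentist long-run coverage interpretation.
D) Wrong — μ is fixed; the randomness lives in the interval, not in μ.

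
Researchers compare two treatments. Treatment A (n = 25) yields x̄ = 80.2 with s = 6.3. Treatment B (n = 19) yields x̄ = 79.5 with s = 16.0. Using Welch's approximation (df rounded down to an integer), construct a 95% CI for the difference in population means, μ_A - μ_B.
(-7.35, 8.75)

Difference: x̄₁ - x̄₂ = 0.70
SE = √(s₁²/n₁ + s₂²/n₂) = √(6.3²/25 + 16.0²/19) = 3.8809
df = 22.26 → 22 (Welch–Satterthwaite, rounded down)
t* = 2.074

CI: 0.70 ± 2.074 · 3.8809 = 0.70 ± 8.05 = (-7.35, 8.75)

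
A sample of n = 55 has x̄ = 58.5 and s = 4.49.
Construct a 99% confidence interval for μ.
(56.88, 60.12)

t-interval (σ unknown):
df = n - 1 = 54
t* = 2.670 for 99% confidence

Margin of error = t* · s/√n = 2.670 · 4.49/√55 = 1.62

CI: (56.88, 60.12)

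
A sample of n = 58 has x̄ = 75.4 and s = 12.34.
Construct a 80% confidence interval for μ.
(73.30, 77.50)

t-interval (σ unknown):
df = n - 1 = 57
t* = 1.297 for 80% confidence

Margin of error = t* · s/√n = 1.297 · 12.34/√58 = 2.10

CI: (73.30, 77.50)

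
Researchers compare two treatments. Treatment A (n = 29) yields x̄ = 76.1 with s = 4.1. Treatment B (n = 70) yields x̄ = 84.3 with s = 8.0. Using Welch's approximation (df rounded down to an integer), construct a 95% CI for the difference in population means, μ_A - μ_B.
(-10.63, -5.77)

Difference: x̄₁ - x̄₂ = -8.20
SE = √(s₁²/n₁ + s₂²/n₂) = √(4.1²/29 + 8.0²/70) = 1.2223
df = 92.55 → 92 (Welch–Satterthwaite, rounded down)
t* = 1.986

CI: -8.20 ± 1.986 · 1.2223 = -8.20 ± 2.43 = (-10.63, -5.77)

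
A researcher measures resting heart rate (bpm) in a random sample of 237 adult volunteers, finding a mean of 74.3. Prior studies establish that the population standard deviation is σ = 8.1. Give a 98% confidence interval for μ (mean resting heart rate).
(73.08, 75.52)

z-interval (σ known):
z* = 2.326 for 98% confidence

Margin of error = z* · σ/√n = 2.326 · 8.1/√237 = 1.22

CI: (74.3 - 1.22, 74.3 + 1.22) = (73.08, 75.52)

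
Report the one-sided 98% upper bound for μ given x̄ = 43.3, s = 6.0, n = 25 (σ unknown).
μ ≤ 45.91

Upper bound (one-sided):
t* = 2.172 (one-sided for 98%)
Upper bound = x̄ + t* · s/√n = 43.3 + 2.172 · 6.0/√25 = 45.91

We are 98% confident that μ ≤ 45.91.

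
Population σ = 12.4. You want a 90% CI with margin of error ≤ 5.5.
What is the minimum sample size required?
n ≥ 14

For margin E ≤ 5.5:
n ≥ (z* · σ / E)²
n ≥ (1.645 · 12.4 / 5.5)²
n ≥ 13.75

Minimum n = 14 (rounding up)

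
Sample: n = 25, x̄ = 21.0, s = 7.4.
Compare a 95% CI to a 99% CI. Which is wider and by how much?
99% CI is wider by 2.17

df = 24
95% CI: t* = 2.064, (17.95, 24.05), width = 2 · t* · s/√n = 6.11
99% CI: t* = 2.797, (16.86, 25.14), width = 2 · t* · s/√n = 8.28

The 99% CI is wider by 8.28 - 6.11 = 2.17.
Higher confidence requires a wider interval.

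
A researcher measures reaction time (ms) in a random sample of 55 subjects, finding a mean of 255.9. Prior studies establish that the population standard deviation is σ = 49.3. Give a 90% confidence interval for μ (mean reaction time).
(244.96, 266.84)

z-interval (σ known):
z* = 1.645 for 90% confidence

Margin of error = z* · σ/√n = 1.645 · 49.3/√55 = 10.94

CI: (255.9 - 10.94, 255.9 + 10.94) = (244.96, 266.84)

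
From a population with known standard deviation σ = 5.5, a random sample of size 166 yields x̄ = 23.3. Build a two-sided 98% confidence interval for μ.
(22.31, 24.29)

z-interval (σ known):
z* = 2.326 for 98% confidence

Margin of error = z* · σ/√n = 2.326 · 5.5/√166 = 0.99

CI: (23.3 - 0.99, 23.3 + 0.99) = (22.31, 24.29)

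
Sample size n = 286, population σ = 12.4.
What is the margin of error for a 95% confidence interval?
Margin of error = 1.44

Margin of error = z* · σ/√n
= 1.960 · 12.4/√286
= 1.960 · 12.4/16.9115
= 1.44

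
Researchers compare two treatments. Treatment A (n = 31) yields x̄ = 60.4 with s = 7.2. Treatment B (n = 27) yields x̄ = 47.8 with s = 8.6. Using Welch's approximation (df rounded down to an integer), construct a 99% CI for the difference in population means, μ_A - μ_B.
(6.98, 18.22)

Difference: x̄₁ - x̄₂ = 12.60
SE = √(s₁²/n₁ + s₂²/n₂) = √(7.2²/31 + 8.6²/27) = 2.1004
df = 50.97 → 50 (Welch–Satterthwaite, rounded down)
t* = 2.678

CI: 12.60 ± 2.678 · 2.1004 = 12.60 ± 5.62 = (6.98, 18.22)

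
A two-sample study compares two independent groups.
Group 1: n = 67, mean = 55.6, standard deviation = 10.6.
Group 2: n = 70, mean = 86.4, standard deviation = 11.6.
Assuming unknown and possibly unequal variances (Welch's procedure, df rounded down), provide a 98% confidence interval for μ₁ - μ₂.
(-35.27, -26.33)

Difference: x̄₁ - x̄₂ = -30.80
SE = √(s₁²/n₁ + s₂²/n₂) = √(10.6²/67 + 11.6²/70) = 1.8972
df = 134.72 → 134 (Welch–Satterthwaite, rounded down)
t* = 2.354

CI: -30.80 ± 2.354 · 1.8972 = -30.80 ± 4.47 = (-35.27, -26.33)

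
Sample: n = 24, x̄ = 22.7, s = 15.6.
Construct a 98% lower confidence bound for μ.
μ ≥ 15.77

Lower bound (one-sided):
t* = 2.177 (one-sided for 98%)
Lower bound = x̄ - t* · s/√n = 22.7 - 2.177 · 15.6/√24 = 15.77

We are 98% confident that μ ≥ 15.77.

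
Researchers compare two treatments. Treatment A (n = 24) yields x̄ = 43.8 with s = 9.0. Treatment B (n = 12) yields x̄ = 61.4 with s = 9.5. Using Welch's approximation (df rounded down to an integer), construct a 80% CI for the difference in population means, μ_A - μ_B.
(-21.97, -13.23)

Difference: x̄₁ - x̄₂ = -17.60
SE = √(s₁²/n₁ + s₂²/n₂) = √(9.0²/24 + 9.5²/12) = 3.3009
df = 21.06 → 21 (Welch–Satterthwaite, rounded down)
t* = 1.323

CI: -17.60 ± 1.323 · 3.3009 = -17.60 ± 4.37 = (-21.97, -13.23)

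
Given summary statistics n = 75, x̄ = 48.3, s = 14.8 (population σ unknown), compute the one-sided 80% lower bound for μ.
μ ≥ 46.85

Lower bound (one-sided):
t* = 0.847 (one-sided for 80%)
Lower bound = x̄ - t* · s/√n = 48.3 - 0.847 · 14.8/√75 = 46.85

We are 80% confident that μ ≥ 46.85.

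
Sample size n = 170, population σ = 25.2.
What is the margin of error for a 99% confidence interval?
Margin of error = 4.98

Margin of error = z* · σ/√n
= 2.576 · 25.2/√170
= 2.576 · 25.2/13.0384
= 4.98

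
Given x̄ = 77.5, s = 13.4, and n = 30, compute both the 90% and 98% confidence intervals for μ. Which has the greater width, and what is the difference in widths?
98% CI is wider by 3.74

df = 29
90% CI: t* = 1.699, (73.34, 81.66), width = 2 · t* · s/√n = 8.31
98% CI: t* = 2.462, (71.48, 83.52), width = 2 · t* · s/√n = 12.05

The 98% CI is wider by 12.05 - 8.31 = 3.74.
Higher confidence requires a wider interval.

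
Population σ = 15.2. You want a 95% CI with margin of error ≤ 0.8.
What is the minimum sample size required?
n ≥ 1387

For margin E ≤ 0.8:
n ≥ (z* · σ / E)²
n ≥ (1.960 · 15.2 / 0.8)²
n ≥ 1386.82

Minimum n = 1387 (rounding up)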